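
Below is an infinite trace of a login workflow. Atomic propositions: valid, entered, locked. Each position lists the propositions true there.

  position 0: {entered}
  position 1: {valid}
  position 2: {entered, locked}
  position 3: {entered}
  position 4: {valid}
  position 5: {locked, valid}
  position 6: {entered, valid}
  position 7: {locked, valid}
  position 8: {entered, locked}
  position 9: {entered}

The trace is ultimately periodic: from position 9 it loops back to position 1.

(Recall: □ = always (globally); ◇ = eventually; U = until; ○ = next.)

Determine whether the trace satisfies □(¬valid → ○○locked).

¬valid → ○○locked must hold at every position from 0 onward. It fails at position 2, so □(¬valid → ○○locked) is false.
Positions where ¬valid holds: 0, 2, 3, 8, 9.
Check ○○locked at each: 0→ok, 2→fails, 3→ok, 8→fails, 9→ok.

No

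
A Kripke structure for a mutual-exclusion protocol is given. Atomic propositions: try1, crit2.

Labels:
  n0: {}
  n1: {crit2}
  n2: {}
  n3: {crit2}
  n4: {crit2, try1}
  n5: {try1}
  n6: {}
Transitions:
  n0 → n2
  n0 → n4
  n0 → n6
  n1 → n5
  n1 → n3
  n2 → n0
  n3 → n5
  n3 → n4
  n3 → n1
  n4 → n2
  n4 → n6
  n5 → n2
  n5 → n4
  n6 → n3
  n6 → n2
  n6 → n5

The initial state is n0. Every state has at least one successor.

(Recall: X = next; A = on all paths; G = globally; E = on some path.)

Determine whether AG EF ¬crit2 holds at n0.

Yes

States satisfying EF ¬crit2: {n0, n1, n2, n3, n4, n5, n6}.
States satisfying AG EF ¬crit2: {n0, n1, n2, n3, n4, n5, n6}.
Every state reachable from n0 satisfies EF ¬crit2.
n0 ∈ Sat(AG EF ¬crit2).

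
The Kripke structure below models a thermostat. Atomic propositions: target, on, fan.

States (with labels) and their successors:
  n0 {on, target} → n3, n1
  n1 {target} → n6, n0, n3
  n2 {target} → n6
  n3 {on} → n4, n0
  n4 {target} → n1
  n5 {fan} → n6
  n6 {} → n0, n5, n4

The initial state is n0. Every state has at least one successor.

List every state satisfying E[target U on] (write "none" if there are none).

States satisfying target: {n0, n1, n2, n4}.
States satisfying on: {n0, n3}.
States satisfying E[target U on]: {n0, n1, n3, n4}.

{n0, n1, n3, n4}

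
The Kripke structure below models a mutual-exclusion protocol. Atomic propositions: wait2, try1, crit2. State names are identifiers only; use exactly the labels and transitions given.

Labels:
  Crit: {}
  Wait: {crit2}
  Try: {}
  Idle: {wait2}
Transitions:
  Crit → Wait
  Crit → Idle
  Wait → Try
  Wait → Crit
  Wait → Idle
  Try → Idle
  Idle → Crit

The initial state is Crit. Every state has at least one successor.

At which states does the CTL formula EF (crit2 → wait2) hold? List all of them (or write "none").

{Crit, Wait, Try, Idle}

States satisfying crit2 → wait2: {Crit, Try, Idle}.
States satisfying EF (crit2 → wait2): {Crit, Wait, Try, Idle}.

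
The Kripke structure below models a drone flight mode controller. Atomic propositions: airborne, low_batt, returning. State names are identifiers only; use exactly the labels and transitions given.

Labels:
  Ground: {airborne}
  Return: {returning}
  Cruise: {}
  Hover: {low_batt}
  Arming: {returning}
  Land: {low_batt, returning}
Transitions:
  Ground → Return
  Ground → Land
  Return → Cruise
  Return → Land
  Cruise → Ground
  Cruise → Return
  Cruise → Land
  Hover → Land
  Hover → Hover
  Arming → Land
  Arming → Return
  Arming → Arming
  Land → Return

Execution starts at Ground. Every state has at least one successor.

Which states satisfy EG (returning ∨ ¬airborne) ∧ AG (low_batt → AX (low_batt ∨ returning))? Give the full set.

{Return, Cruise, Hover, Arming, Land}

States satisfying returning ∨ ¬airborne: {Return, Cruise, Hover, Arming, Land}.
States satisfying EG (returning ∨ ¬airborne): {Return, Cruise, Hover, Arming, Land}.
States satisfying low_batt → AX (low_batt ∨ returning): {Ground, Return, Cruise, Hover, Arming, Land}.
States satisfying AG (low_batt → AX (low_batt ∨ returning)): {Ground, Return, Cruise, Hover, Arming, Land}.
States satisfying EG (returning ∨ ¬airborne) ∧ AG (low_batt → AX (low_batt ∨ returning)): {Return, Cruise, Hover, Arming, Land}.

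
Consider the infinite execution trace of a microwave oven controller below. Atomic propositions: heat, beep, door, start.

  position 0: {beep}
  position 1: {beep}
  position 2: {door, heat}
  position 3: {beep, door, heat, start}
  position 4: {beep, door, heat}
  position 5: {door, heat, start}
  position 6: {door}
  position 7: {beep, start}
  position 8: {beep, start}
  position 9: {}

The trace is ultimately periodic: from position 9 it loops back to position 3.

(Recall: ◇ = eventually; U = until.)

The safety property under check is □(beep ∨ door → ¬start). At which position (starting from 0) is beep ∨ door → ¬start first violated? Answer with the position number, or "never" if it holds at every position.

3

Check beep ∨ door → ¬start at each position in order: 0 ✓, 1 ✓, 2 ✓.
At position 3 the labels are {beep, door, heat, start}, so beep ∨ door → ¬start is false there. This is the first violation.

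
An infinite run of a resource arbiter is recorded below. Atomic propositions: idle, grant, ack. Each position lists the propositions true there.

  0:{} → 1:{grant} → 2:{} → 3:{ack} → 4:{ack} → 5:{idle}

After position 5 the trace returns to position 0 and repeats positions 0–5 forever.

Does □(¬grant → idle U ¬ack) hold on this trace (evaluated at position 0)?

Violated

¬grant → idle U ¬ack must hold at every position from 0 onward. It fails at position 3, so □(¬grant → idle U ¬ack) is false.
Positions where ¬grant holds: 0, 2, 3, 4, 5.
Check idle U ¬ack at each: 0→ok, 2→ok, 3→fails, 4→fails, 5→ok.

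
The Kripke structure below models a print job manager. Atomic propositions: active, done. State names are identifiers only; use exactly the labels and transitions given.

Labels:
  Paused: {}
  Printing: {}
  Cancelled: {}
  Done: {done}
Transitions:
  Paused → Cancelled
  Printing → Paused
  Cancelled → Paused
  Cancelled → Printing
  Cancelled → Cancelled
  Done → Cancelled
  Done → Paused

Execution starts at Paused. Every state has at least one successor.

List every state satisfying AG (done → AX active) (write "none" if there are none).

{Paused, Printing, Cancelled}

States satisfying done → AX active: {Paused, Printing, Cancelled}.
States satisfying AG (done → AX active): {Paused, Printing, Cancelled}.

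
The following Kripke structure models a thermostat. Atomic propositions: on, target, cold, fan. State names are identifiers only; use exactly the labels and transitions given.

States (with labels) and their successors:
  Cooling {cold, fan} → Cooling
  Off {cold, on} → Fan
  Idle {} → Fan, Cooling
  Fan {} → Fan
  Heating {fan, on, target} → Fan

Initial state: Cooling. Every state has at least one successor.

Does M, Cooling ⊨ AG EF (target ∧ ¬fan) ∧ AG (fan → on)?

Does not hold

States satisfying EF (target ∧ ¬fan): ∅.
States satisfying AG EF (target ∧ ¬fan): ∅.
States satisfying fan → on: {Off, Idle, Fan, Heating}.
States satisfying AG (fan → on): {Off, Fan, Heating}.
States satisfying AG EF (target ∧ ¬fan) ∧ AG (fan → on): ∅.
Cooling ∉ Sat(AG EF (target ∧ ¬fan) ∧ AG (fan → on)).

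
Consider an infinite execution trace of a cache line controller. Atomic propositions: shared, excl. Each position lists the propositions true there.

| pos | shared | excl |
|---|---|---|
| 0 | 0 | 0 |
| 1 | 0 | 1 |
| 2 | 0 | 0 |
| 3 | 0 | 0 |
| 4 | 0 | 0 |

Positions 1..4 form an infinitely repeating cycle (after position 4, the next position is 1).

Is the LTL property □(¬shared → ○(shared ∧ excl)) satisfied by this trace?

No

¬shared → ○(shared ∧ excl) must hold at every position from 0 onward. It fails at position 0, so □(¬shared → ○(shared ∧ excl)) is false.
Positions where ¬shared holds: 0, 1, 2, 3, 4.
Check ○(shared ∧ excl) at each: 0→fails, 1→fails, 2→fails, 3→fails, 4→fails.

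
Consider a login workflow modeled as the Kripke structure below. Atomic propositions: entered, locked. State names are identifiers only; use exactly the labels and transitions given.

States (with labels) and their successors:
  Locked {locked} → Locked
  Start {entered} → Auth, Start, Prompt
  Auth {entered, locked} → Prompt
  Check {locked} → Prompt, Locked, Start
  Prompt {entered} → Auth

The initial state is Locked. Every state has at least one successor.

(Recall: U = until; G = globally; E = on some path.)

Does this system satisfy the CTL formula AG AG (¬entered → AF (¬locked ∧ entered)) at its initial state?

No

States satisfying AG (¬entered → AF (¬locked ∧ entered)): {Start, Auth, Prompt}.
States satisfying AG AG (¬entered → AF (¬locked ∧ entered)): {Start, Auth, Prompt}.
Locked is reachable from Locked and violates AG (¬entered → AF (¬locked ∧ entered)), so AG fails at Locked.
Locked ∉ Sat(AG AG (¬entered → AF (¬locked ∧ entered))).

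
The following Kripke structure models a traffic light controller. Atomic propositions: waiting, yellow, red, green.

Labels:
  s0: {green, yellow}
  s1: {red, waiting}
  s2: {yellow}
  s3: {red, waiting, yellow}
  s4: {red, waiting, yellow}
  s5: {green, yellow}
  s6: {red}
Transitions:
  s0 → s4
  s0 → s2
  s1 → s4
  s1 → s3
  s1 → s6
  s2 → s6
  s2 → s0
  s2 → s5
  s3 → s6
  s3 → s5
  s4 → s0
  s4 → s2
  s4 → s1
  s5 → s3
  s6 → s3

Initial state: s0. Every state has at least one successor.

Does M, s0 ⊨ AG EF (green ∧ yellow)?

States satisfying EF (green ∧ yellow): {s0, s1, s2, s3, s4, s5, s6}.
States satisfying AG EF (green ∧ yellow): {s0, s1, s2, s3, s4, s5, s6}.
Every state reachable from s0 satisfies EF (green ∧ yellow).
s0 ∈ Sat(AG EF (green ∧ yellow)).

Yes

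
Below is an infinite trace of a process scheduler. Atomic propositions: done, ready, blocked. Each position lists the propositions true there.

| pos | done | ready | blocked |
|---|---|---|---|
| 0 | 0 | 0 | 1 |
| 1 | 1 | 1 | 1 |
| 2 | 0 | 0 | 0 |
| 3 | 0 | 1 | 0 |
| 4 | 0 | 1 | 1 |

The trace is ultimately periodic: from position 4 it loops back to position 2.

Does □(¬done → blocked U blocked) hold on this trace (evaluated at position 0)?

No

¬done → blocked U blocked must hold at every position from 0 onward. It fails at position 2, so □(¬done → blocked U blocked) is false.
Positions where ¬done holds: 0, 2, 3, 4.
Check blocked U blocked at each: 0→ok, 2→fails, 3→fails, 4→ok.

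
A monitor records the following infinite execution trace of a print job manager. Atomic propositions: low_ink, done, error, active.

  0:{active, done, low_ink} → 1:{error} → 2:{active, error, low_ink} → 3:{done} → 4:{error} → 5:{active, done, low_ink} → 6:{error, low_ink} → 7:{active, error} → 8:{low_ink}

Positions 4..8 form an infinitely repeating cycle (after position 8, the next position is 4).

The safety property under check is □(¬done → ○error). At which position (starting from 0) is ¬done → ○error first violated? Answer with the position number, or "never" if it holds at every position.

2

Check ¬done → ○error at each position in order: 0 ✓, 1 ✓.
At position 2 the labels are {active, error, low_ink} and the next position 3 has {done}, so ¬done → ○error is false there. This is the first violation.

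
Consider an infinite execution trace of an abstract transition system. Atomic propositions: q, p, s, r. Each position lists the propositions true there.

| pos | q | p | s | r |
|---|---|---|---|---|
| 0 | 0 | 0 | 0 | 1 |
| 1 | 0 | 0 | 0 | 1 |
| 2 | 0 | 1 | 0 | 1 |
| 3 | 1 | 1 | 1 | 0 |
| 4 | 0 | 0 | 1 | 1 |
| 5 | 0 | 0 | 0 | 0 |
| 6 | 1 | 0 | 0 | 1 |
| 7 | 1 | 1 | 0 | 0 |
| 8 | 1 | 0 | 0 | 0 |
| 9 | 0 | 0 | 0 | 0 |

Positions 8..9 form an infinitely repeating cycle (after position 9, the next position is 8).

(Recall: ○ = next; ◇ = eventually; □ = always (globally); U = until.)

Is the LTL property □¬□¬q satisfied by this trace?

¬□¬q holds at every position 0..9, and those are all positions ever visited, so □¬□¬q holds.

Yes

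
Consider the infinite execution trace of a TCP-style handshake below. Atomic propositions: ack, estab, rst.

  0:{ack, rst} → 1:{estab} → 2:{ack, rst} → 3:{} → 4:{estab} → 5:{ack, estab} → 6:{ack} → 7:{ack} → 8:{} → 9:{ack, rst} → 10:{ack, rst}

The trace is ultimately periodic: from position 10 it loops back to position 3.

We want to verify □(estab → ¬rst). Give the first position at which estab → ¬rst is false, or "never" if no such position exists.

never

estab → ¬rst holds at every position 0..10, and those are all the positions the trace ever visits, so the invariant □(estab → ¬rst) is never violated.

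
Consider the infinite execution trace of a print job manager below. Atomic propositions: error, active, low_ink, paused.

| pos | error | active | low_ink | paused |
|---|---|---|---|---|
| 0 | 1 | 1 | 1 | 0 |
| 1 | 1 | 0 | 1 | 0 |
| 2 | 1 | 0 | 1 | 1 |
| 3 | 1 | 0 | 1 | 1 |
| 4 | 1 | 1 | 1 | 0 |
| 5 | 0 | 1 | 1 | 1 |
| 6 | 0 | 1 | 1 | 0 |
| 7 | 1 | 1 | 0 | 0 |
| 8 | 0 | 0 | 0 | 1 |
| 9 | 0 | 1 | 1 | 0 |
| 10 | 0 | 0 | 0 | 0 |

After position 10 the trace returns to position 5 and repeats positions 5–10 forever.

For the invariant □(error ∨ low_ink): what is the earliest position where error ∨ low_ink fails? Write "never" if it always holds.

Check error ∨ low_ink at each position in order: 0 ✓, 1 ✓, 2 ✓, 3 ✓, 4 ✓, 5 ✓, 6 ✓, 7 ✓.
At position 8 the labels are {paused}, so error ∨ low_ink is false there. This is the first violation.

8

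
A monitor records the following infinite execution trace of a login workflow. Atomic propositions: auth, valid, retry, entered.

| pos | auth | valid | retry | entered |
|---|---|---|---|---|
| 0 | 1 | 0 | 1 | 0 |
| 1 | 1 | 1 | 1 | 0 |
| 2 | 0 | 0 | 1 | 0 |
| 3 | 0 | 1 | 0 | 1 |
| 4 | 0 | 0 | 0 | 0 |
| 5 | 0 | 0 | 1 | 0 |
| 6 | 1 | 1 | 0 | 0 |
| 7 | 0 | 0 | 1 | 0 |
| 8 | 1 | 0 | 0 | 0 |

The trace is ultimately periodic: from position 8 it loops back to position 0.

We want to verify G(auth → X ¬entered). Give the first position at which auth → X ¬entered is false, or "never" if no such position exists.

auth → X ¬entered holds at every position 0..8, and those are all the positions the trace ever visits, so the invariant G(auth → X ¬entered) is never violated.

never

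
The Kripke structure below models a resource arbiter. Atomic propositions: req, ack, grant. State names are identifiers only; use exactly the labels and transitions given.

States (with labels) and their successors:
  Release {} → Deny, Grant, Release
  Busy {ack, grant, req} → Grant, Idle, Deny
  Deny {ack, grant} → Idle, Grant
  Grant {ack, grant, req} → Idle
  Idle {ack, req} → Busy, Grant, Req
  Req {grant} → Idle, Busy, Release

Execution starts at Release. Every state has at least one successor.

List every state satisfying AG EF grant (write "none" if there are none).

{Release, Busy, Deny, Grant, Idle, Req}

States satisfying EF grant: {Release, Busy, Deny, Grant, Idle, Req}.
States satisfying AG EF grant: {Release, Busy, Deny, Grant, Idle, Req}.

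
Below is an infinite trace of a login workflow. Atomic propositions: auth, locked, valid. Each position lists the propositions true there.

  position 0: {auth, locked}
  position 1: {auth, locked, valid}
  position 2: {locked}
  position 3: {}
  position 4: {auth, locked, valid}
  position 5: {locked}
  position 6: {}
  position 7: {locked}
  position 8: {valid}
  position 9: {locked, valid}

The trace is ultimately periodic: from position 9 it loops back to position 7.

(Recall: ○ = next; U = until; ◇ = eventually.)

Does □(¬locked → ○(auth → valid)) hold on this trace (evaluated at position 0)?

Holds

¬locked → ○(auth → valid) holds at every position 0..9, and those are all positions ever visited, so □(¬locked → ○(auth → valid)) holds.
Positions where ¬locked holds: 3, 6, 8.
Check ○(auth → valid) at each: 3→ok, 6→ok, 8→ok.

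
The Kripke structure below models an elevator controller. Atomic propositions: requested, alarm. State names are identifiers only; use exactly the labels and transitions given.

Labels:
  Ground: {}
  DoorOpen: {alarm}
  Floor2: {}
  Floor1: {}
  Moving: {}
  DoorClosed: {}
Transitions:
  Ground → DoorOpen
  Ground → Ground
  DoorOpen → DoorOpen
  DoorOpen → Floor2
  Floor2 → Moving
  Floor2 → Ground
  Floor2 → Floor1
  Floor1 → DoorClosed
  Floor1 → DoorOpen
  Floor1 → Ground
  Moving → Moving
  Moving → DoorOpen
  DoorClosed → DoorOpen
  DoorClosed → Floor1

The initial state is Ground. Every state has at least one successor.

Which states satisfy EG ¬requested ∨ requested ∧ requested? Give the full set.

States satisfying ¬requested: {Ground, DoorOpen, Floor2, Floor1, Moving, DoorClosed}.
States satisfying EG ¬requested: {Ground, DoorOpen, Floor2, Floor1, Moving, DoorClosed}.
States satisfying requested ∧ requested: ∅.
States satisfying EG ¬requested ∨ requested ∧ requested: {Ground, DoorOpen, Floor2, Floor1, Moving, DoorClosed}.

{Ground, DoorOpen, Floor2, Floor1, Moving, DoorClosed}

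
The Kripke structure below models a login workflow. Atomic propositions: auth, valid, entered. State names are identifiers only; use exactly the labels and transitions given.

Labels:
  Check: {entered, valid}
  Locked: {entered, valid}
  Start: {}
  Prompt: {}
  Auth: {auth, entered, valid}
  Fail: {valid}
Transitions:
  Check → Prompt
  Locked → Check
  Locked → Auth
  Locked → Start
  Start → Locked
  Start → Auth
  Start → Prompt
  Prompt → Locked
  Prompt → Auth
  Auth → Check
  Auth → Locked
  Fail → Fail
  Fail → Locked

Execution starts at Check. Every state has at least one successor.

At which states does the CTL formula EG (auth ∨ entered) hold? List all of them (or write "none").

{Locked, Auth}

States satisfying auth ∨ entered: {Check, Locked, Auth}.
States satisfying EG (auth ∨ entered): {Locked, Auth}.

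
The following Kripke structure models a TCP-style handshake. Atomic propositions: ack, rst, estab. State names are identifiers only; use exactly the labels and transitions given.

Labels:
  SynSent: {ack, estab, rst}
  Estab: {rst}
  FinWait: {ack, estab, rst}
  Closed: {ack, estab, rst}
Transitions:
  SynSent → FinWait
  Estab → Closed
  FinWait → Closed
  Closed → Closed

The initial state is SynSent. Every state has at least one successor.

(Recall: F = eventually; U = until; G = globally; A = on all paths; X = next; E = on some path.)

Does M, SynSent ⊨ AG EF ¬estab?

States satisfying EF ¬estab: {Estab}.
States satisfying AG EF ¬estab: ∅.
Closed is reachable from SynSent and violates EF ¬estab, so AG fails at SynSent.
SynSent ∉ Sat(AG EF ¬estab).

Violated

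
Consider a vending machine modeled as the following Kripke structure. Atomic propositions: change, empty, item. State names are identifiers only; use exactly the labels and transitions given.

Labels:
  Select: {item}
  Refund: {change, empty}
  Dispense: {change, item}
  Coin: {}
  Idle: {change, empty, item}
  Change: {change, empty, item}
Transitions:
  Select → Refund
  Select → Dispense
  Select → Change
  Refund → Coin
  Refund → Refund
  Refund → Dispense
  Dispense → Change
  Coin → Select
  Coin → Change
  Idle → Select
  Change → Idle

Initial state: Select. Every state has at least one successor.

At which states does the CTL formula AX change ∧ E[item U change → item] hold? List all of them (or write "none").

{Select, Dispense, Change}

States satisfying change: {Refund, Dispense, Idle, Change}.
States satisfying AX change: {Select, Dispense, Change}.
States satisfying item: {Select, Dispense, Idle, Change}.
States satisfying change → item: {Select, Dispense, Coin, Idle, Change}.
States satisfying E[item U change → item]: {Select, Dispense, Coin, Idle, Change}.
States satisfying AX change ∧ E[item U change → item]: {Select, Dispense, Change}.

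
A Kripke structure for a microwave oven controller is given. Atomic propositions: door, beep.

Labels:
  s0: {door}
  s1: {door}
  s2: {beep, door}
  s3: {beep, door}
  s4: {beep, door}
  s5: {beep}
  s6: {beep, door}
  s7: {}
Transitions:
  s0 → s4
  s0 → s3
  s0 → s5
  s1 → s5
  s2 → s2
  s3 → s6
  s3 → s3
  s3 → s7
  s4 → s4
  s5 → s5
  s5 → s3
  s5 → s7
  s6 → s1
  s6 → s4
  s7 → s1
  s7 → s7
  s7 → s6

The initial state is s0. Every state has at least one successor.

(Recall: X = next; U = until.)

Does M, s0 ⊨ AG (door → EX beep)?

States satisfying door → EX beep: {s0, s1, s2, s3, s4, s5, s6, s7}.
States satisfying AG (door → EX beep): {s0, s1, s2, s3, s4, s5, s6, s7}.
Every state reachable from s0 satisfies door → EX beep.
s0 ∈ Sat(AG (door → EX beep)).

Satisfied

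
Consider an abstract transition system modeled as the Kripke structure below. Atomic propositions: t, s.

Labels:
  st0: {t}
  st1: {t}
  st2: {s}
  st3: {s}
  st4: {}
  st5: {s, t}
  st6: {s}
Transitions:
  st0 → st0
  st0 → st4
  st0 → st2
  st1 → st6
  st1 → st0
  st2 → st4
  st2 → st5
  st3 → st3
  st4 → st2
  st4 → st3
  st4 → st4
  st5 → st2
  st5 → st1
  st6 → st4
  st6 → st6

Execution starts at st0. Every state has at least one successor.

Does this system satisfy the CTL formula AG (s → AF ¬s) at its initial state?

States satisfying s → AF ¬s: {st0, st1, st4}.
States satisfying AG (s → AF ¬s): ∅.
st2 is reachable from st0 and violates s → AF ¬s, so AG fails at st0.
st0 ∉ Sat(AG (s → AF ¬s)).

Violated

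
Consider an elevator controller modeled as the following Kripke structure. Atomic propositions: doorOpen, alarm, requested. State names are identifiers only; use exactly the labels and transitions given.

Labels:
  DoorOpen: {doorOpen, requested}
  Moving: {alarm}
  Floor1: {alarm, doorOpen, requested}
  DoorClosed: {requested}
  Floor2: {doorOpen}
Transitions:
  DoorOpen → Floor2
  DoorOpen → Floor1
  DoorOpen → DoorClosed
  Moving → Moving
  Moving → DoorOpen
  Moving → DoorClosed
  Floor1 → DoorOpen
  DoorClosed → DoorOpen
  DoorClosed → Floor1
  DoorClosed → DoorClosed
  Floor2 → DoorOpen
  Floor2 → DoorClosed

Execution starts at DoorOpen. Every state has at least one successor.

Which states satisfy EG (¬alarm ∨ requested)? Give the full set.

States satisfying ¬alarm ∨ requested: {DoorOpen, Floor1, DoorClosed, Floor2}.
States satisfying EG (¬alarm ∨ requested): {DoorOpen, Floor1, DoorClosed, Floor2}.

{DoorOpen, Floor1, DoorClosed, Floor2}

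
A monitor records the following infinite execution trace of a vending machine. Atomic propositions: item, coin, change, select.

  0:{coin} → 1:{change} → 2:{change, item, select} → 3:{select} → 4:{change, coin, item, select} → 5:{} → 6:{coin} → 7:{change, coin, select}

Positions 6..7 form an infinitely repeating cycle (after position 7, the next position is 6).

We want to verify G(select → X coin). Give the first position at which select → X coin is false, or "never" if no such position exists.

2

Check select → X coin at each position in order: 0 ✓, 1 ✓.
At position 2 the labels are {change, item, select} and the next position 3 has {select}, so select → X coin is false there. This is the first violation.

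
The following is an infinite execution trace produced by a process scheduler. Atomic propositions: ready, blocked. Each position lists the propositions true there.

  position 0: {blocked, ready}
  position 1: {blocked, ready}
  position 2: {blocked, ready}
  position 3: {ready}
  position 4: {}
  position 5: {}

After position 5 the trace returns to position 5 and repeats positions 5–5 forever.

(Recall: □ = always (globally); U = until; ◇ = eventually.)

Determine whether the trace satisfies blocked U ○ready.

Walking from position 0: ○ready first holds at position 0, and blocked holds at every earlier position along the way, so blocked U ○ready holds.

Holds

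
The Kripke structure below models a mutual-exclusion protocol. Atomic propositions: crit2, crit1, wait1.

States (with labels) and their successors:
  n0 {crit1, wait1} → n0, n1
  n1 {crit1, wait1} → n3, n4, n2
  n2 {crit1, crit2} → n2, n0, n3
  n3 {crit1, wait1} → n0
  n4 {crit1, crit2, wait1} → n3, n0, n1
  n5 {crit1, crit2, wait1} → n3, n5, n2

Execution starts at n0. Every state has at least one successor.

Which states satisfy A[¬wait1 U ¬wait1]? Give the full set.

States satisfying ¬wait1: {n2}.
States satisfying A[¬wait1 U ¬wait1]: {n2}.

{n2}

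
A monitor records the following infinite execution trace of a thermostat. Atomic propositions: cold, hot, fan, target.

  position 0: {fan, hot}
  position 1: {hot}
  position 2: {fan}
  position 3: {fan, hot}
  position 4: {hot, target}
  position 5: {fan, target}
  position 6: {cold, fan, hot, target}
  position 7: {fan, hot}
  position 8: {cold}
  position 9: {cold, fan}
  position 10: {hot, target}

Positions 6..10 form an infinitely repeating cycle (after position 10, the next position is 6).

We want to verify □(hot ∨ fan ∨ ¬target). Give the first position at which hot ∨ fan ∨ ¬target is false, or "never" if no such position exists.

never

hot ∨ fan ∨ ¬target holds at every position 0..10, and those are all the positions the trace ever visits, so the invariant □(hot ∨ fan ∨ ¬target) is never violated.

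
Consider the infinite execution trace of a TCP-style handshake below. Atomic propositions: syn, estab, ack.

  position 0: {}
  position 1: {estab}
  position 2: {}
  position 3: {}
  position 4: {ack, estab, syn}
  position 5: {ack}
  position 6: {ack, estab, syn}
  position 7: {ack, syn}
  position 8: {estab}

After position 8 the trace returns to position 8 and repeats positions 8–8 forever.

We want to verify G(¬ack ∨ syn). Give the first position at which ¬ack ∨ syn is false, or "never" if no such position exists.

5

Check ¬ack ∨ syn at each position in order: 0 ✓, 1 ✓, 2 ✓, 3 ✓, 4 ✓.
At position 5 the labels are {ack}, so ¬ack ∨ syn is false there. This is the first violation.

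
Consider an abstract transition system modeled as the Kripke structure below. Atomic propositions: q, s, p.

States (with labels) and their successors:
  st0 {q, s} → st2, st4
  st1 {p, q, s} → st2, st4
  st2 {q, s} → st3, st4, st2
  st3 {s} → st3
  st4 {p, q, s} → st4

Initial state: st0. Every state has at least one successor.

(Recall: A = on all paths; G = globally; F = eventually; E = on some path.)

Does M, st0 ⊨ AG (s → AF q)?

Violated

States satisfying s → AF q: {st0, st1, st2, st4}.
States satisfying AG (s → AF q): {st4}.
st3 is reachable from st0 and violates s → AF q, so AG fails at st0.
st0 ∉ Sat(AG (s → AF q)).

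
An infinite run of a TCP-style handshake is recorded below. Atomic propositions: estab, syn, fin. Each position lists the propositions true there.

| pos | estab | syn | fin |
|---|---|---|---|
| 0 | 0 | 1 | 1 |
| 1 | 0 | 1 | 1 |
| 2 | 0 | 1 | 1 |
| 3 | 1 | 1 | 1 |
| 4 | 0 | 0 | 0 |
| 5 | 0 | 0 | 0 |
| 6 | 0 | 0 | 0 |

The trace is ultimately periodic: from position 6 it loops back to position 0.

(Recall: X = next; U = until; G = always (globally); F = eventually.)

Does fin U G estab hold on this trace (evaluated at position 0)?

Walking from position 0: at position 4, G estab has not yet held and fin fails, so fin U G estab is false.

Does not hold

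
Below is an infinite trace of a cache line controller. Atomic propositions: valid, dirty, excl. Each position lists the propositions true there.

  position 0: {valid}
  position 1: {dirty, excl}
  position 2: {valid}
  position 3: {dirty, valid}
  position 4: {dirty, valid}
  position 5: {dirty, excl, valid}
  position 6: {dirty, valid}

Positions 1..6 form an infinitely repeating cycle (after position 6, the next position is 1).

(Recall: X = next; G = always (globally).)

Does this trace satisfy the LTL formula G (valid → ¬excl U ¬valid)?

valid → ¬excl U ¬valid must hold at every position from 0 onward. It fails at position 2, so G (valid → ¬excl U ¬valid) is false.
Positions where valid holds: 0, 2, 3, 4, 5, 6.
Check ¬excl U ¬valid at each: 0→ok, 2→fails, 3→fails, 4→fails, 5→fails, 6→ok.

Does not hold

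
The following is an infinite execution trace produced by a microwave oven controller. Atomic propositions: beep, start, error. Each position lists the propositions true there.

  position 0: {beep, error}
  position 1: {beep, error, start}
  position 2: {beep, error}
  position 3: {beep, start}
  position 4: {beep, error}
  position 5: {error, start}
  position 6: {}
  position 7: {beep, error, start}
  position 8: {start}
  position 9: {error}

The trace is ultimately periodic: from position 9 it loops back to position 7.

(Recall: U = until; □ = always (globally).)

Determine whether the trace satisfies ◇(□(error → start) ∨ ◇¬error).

Satisfied

□(error → start) ∨ ◇¬error holds at position 0, which is reachable from 0, so ◇(□(error → start) ∨ ◇¬error) holds.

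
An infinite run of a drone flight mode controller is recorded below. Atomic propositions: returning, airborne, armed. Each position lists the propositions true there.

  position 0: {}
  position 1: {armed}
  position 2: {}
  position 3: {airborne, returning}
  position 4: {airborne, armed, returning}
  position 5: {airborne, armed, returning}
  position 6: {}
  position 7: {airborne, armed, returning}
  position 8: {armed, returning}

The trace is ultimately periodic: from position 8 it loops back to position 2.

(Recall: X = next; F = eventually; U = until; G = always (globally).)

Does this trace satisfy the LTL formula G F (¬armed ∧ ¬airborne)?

Holds

F (¬armed ∧ ¬airborne) holds at every position 0..8, and those are all positions ever visited, so G F (¬armed ∧ ¬airborne) holds.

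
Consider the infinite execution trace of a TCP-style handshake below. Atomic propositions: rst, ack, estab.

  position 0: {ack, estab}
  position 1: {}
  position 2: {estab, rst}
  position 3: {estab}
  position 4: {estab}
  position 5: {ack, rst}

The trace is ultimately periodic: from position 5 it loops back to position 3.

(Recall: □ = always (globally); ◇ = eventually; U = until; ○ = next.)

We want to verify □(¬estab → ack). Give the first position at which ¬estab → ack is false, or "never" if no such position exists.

1

Check ¬estab → ack at each position in order: 0 ✓.
At position 1 the labels are {}, so ¬estab → ack is false there. This is the first violation.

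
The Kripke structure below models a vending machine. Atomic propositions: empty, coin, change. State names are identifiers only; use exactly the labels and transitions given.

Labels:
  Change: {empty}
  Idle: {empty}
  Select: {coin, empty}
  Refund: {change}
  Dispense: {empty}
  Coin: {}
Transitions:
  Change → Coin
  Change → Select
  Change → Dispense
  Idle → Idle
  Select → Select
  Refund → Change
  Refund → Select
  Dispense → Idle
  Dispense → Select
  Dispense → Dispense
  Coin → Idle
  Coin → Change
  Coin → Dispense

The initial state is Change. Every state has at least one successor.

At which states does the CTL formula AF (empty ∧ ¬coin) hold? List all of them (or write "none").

{Change, Idle, Dispense, Coin}

States satisfying empty ∧ ¬coin: {Change, Idle, Dispense}.
States satisfying AF (empty ∧ ¬coin): {Change, Idle, Dispense, Coin}.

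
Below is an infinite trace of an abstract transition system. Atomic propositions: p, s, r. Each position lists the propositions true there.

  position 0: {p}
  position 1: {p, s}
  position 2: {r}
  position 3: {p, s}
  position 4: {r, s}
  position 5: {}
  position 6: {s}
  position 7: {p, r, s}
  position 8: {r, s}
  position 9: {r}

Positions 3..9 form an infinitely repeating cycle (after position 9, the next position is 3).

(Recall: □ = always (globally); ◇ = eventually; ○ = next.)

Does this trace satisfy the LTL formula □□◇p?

□◇p holds at every position 0..9, and those are all positions ever visited, so □□◇p holds.

Holds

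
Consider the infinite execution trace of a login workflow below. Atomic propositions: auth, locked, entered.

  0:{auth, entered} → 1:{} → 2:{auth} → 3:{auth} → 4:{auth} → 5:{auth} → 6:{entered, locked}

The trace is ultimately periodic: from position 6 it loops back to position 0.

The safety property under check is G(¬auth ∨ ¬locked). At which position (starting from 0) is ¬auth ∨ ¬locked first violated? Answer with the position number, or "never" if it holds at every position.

never

¬auth ∨ ¬locked holds at every position 0..6, and those are all the positions the trace ever visits, so the invariant G(¬auth ∨ ¬locked) is never violated.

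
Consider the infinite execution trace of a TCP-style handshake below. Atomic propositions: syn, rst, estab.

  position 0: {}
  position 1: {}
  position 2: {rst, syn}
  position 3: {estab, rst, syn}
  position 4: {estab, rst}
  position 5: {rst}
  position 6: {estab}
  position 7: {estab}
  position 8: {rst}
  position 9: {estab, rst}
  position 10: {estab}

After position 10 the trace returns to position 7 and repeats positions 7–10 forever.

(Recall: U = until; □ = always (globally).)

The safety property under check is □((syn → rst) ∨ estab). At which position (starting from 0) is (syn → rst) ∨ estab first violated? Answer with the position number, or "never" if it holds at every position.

(syn → rst) ∨ estab holds at every position 0..10, and those are all the positions the trace ever visits, so the invariant □((syn → rst) ∨ estab) is never violated.

never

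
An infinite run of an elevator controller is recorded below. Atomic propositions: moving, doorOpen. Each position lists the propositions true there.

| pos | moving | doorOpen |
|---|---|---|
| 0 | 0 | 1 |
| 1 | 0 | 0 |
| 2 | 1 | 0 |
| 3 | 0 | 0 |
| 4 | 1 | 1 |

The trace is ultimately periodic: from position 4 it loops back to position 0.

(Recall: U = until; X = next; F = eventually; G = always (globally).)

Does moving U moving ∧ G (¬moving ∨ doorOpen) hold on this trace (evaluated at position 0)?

Walking from position 0: at position 0, moving has not yet held and moving fails, so moving U moving is false.
¬moving ∨ doorOpen must hold at every position from 0 onward. It fails at position 2, so G (¬moving ∨ doorOpen) is false.
At position 0: moving U moving is false; G (¬moving ∨ doorOpen) is false; so moving U moving ∧ G (¬moving ∨ doorOpen) is false.

No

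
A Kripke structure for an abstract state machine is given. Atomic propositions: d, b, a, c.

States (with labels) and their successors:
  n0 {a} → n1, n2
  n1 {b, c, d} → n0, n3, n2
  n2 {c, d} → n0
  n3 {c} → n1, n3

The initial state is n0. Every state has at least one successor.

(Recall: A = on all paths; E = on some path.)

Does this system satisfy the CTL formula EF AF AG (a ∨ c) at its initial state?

Yes

States satisfying AF AG (a ∨ c): {n0, n1, n2, n3}.
States satisfying EF AF AG (a ∨ c): {n0, n1, n2, n3}.
Some path from n0 reaches a state where AF AG (a ∨ c) holds.
n0 ∈ Sat(EF AF AG (a ∨ c)).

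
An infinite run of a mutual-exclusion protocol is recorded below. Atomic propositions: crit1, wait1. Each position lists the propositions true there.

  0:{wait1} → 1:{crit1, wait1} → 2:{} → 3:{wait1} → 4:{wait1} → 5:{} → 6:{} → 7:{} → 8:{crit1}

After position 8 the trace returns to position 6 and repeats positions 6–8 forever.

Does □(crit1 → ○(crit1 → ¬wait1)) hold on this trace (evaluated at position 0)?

Yes

crit1 → ○(crit1 → ¬wait1) holds at every position 0..8, and those are all positions ever visited, so □(crit1 → ○(crit1 → ¬wait1)) holds.
Positions where crit1 holds: 1, 8.
Check ○(crit1 → ¬wait1) at each: 1→ok, 8→ok.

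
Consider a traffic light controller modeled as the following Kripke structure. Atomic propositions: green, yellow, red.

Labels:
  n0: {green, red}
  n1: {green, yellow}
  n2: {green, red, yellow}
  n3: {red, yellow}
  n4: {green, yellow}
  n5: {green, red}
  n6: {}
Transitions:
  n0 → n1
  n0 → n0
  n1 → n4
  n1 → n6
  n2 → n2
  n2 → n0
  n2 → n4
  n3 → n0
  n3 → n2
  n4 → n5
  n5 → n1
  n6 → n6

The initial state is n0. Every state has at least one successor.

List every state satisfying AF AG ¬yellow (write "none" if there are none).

States satisfying AG ¬yellow: {n6}.
States satisfying AF AG ¬yellow: {n6}.

{n6}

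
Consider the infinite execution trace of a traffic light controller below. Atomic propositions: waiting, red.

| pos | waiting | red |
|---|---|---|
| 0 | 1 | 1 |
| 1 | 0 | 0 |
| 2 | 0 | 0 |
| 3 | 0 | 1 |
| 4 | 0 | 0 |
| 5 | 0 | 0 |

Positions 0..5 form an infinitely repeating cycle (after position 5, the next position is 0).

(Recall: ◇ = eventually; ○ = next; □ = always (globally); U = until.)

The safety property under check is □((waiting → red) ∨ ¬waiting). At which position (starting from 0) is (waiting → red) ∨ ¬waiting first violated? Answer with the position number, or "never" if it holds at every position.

never

(waiting → red) ∨ ¬waiting holds at every position 0..5, and those are all the positions the trace ever visits, so the invariant □((waiting → red) ∨ ¬waiting) is never violated.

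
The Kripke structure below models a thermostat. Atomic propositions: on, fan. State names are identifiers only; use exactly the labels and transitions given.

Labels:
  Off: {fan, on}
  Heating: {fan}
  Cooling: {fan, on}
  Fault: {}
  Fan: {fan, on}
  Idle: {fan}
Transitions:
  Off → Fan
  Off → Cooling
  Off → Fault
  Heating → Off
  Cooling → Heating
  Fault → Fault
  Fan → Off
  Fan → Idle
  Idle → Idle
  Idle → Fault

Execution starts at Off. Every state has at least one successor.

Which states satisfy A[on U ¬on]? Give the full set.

States satisfying on: {Off, Cooling, Fan}.
States satisfying ¬on: {Heating, Fault, Idle}.
States satisfying A[on U ¬on]: {Heating, Cooling, Fault, Idle}.

{Heating, Cooling, Fault, Idle}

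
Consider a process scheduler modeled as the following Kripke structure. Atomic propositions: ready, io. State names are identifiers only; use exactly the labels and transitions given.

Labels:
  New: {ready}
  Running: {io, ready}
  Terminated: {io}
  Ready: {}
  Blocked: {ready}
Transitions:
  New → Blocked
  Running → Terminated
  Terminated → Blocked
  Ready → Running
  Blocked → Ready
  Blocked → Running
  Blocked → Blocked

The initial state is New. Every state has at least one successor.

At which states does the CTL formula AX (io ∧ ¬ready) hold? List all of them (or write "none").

States satisfying io ∧ ¬ready: {Terminated}.
States satisfying AX (io ∧ ¬ready): {Running}.

{Running}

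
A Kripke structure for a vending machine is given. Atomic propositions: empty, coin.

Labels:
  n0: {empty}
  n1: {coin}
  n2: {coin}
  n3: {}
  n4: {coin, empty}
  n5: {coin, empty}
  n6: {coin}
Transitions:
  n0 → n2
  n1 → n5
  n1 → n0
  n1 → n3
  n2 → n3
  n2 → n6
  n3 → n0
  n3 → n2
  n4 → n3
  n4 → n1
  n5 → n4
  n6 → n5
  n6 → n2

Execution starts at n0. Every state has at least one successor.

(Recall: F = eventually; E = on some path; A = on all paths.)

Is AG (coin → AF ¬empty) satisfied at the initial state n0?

Holds

States satisfying coin → AF ¬empty: {n0, n1, n2, n3, n4, n5, n6}.
States satisfying AG (coin → AF ¬empty): {n0, n1, n2, n3, n4, n5, n6}.
Every state reachable from n0 satisfies coin → AF ¬empty.
n0 ∈ Sat(AG (coin → AF ¬empty)).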